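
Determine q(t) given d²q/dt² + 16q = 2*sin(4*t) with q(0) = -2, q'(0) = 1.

q = -2*cos(4*t) + 5*sin(4*t)/16 - t*cos(4*t)/4

Characteristic equation r² + 16 = 0 has discriminant (0)² - 4·(16) = -64 < 0, so r = ± 4i.
Hence q_h = C1*cos(4*t) + C2*sin(4*t).
Since ±4i are characteristic roots, multiply the trial by t. Try q_p = t*(A*cos(4*t) + B*sin(4*t)). Substituting and equating the coefficients of cos(4t) and sin(4t) gives A = -1/4, B = 0, so q_p = -t*cos(4*t)/4.
General solution: q = C1*cos(4*t) + C2*sin(4*t) - t*cos(4*t)/4.
Apply the initial conditions: q(0) = C1 = -2 and q'(0) = -1/4 + 4*C2 = 1. Solving gives C1 = -2, C2 = 5/16.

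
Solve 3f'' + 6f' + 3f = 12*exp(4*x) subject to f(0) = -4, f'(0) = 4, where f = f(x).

Divide through by 3: f'' + 2f' + f = 4*exp(4*x).
Characteristic equation r² + 2r + 1 = 0 has discriminant (2)² - 4·(1) = 0, so r = -1 is a repeated root.
Hence f_h = (C1 + C2*x)*exp(-x).
Try f_p = A*exp(4*x). Substituting into the equation and dividing by exp(4*x) gives A = 4/25, so f_p = 4*exp(4*x)/25.
General solution: f = 4*exp(4*x)/25 + C1*exp(-x) + C2*x*exp(-x).
Apply the initial conditions: f(0) = 4/25 + C1 = -4 and f'(0) = 16/25 + C2 - C1 = 4. Solving gives C1 = -104/25, C2 = -4/5.

f = -104*exp(-x)/25 + 4*exp(4*x)/25 - 4*x*exp(-x)/5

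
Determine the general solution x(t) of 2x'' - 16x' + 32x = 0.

x = C1*exp(4*t) + C2*t*exp(4*t)

Divide through by 2: x'' - 8x' + 16x = 0.
Characteristic equation r² - 8r + 16 = 0 has discriminant (-8)² - 4·(16) = 0, so r = 4 is a repeated root.
Hence x_h = (C1 + C2*t)*exp(4*t).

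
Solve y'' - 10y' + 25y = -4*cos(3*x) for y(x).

Characteristic equation r² - 10r + 25 = 0 has discriminant (-10)² - 4·(25) = 0, so r = 5 is a repeated root.
Hence y_h = (C1 + C2*x)*exp(5*x).
Try y_p = A*cos(3*x) + B*sin(3*x). Substituting and equating the coefficients of cos(3x) and sin(3x) gives A = -16/289, B = 30/289, so y_p = -16*cos(3*x)/289 + 30*sin(3*x)/289.

y = -16*cos(3*x)/289 + 30*sin(3*x)/289 + C1*exp(5*x) + C2*x*exp(5*x)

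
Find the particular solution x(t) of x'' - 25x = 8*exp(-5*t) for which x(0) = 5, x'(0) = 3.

Characteristic equation r² - 25 = 0 factors as (r - 5)(r + 5) = 0, so r = 5, -5.
Hence x_h = C1*exp(5*t) + C2*exp(-5*t).
Since exp(-5*t) solves the homogeneous equation (r = -5 is a root of multiplicity 1), multiply the trial by t. Try x_p = A*t*exp(-5*t). Substituting into the equation and dividing by exp(-5*t) gives A = -4/5, so x_p = -4*t*exp(-5*t)/5.
General solution: x = C1*exp(5*t) + C2*exp(-5*t) - 4*t*exp(-5*t)/5.
Apply the initial conditions: x(0) = C1 + C2 = 5 and x'(0) = -4/5 - 5*C2 + 5*C1 = 3. Solving gives C1 = 72/25, C2 = 53/25.

x = 53*exp(-5*t)/25 + 72*exp(5*t)/25 - 4*t*exp(-5*t)/5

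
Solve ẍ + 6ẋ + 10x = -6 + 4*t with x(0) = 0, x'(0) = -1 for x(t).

x = -21/25 + 2*t/5 + 21*cos(t)*exp(-3*t)/25 + 28*exp(-3*t)*sin(t)/25

Characteristic equation r² + 6r + 10 = 0 has discriminant (6)² - 4·(10) = -4 < 0, so r = -3 ± i.
Hence x_h = C1*cos(t)*exp(-3*t) + C2*exp(-3*t)*sin(t).
For the particular solution try x_p = A0 + A1*t. Substituting and matching coefficients of each power of t gives A0 = -21/25, A1 = 2/5, so x_p = -21/25 + 2*t/5.
General solution: x = -21/25 + 2*t/5 + C1*cos(t)*exp(-3*t) + C2*exp(-3*t)*sin(t).
Apply the initial conditions: x(0) = -21/25 + C1 = 0 and x'(0) = 2/5 + C2 - 3*C1 = -1. Solving gives C1 = 21/25, C2 = 28/25.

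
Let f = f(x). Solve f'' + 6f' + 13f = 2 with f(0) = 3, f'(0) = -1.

f = 2/13 + 37*cos(2*x)*exp(-3*x)/13 + 49*exp(-3*x)*sin(2*x)/13

Characteristic equation r² + 6r + 13 = 0 has discriminant (6)² - 4·(13) = -16 < 0, so r = -3 ± 2i.
Hence f_h = C1*cos(2*x)*exp(-3*x) + C2*exp(-3*x)*sin(2*x).
For the particular solution try f_p = A0. Substituting and matching coefficients of each power of x gives A0 = 2/13, so f_p = 2/13.
General solution: f = 2/13 + C1*cos(2*x)*exp(-3*x) + C2*exp(-3*x)*sin(2*x).
Apply the initial conditions: f(0) = 2/13 + C1 = 3 and f'(0) = -3*C1 + 2*C2 = -1. Solving gives C1 = 37/13, C2 = 49/13.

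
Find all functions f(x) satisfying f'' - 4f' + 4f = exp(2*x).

Characteristic equation r² - 4r + 4 = 0 has discriminant (-4)² - 4·(4) = 0, so r = 2 is a repeated root.
Hence f_h = (C1 + C2*x)*exp(2*x).
Since exp(2*x) solves the homogeneous equation (r = 2 is a root of multiplicity 2), multiply the trial by x^2. Try f_p = A*x^2*exp(2*x). Substituting into the equation and dividing by exp(2*x) gives A = 1/2, so f_p = x^2*exp(2*x)/2.

f = C1*exp(2*x) + x**2*exp(2*x)/2 + C2*x*exp(2*x)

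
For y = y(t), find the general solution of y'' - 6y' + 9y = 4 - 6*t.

Characteristic equation r² - 6r + 9 = 0 has discriminant (-6)² - 4·(9) = 0, so r = 3 is a repeated root.
Hence y_h = (C1 + C2*t)*exp(3*t).
For the particular solution try y_p = A0 + A1*t. Substituting and matching coefficients of each power of t gives A0 = 0, A1 = -2/3, so y_p = -2*t/3.

y = -2*t/3 + C1*exp(3*t) + C2*t*exp(3*t)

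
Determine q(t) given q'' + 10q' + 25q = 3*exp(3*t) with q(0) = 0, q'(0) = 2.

q = -3*exp(-5*t)/64 + 3*exp(3*t)/64 + 13*t*exp(-5*t)/8

Characteristic equation r² + 10r + 25 = 0 has discriminant (10)² - 4·(25) = 0, so r = -5 is a repeated root.
Hence q_h = (C1 + C2*t)*exp(-5*t).
Try q_p = A*exp(3*t). Substituting into the equation and dividing by exp(3*t) gives A = 3/64, so q_p = 3*exp(3*t)/64.
General solution: q = 3*exp(3*t)/64 + C1*exp(-5*t) + C2*t*exp(-5*t).
Apply the initial conditions: q(0) = 3/64 + C1 = 0 and q'(0) = 9/64 + C2 - 5*C1 = 2. Solving gives C1 = -3/64, C2 = 13/8.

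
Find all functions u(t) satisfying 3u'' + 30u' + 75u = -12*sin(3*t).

Divide through by 3: u'' + 10u' + 25u = -4*sin(3*t).
Characteristic equation r² + 10r + 25 = 0 has discriminant (10)² - 4·(25) = 0, so r = -5 is a repeated root.
Hence u_h = (C1 + C2*t)*exp(-5*t).
Try u_p = A*cos(3*t) + B*sin(3*t). Substituting and equating the coefficients of cos(3t) and sin(3t) gives A = 30/289, B = -16/289, so u_p = -16*sin(3*t)/289 + 30*cos(3*t)/289.

u = -16*sin(3*t)/289 + 30*cos(3*t)/289 + C1*exp(-5*t) + C2*t*exp(-5*t)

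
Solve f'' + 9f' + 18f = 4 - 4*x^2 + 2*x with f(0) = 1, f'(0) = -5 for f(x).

Characteristic equation r² + 9r + 18 = 0 factors as (r + 6)(r + 3) = 0, so r = -6, -3.
Hence f_h = C1*exp(-6*x) + C2*exp(-3*x).
For the particular solution try f_p = A0 + A1*x + A2*x^2. Substituting and matching coefficients of each power of x gives A0 = 13/162, A1 = 1/3, A2 = -2/9, so f_p = 13/162 - 2*x^2/9 + x/3.
General solution: f = 13/162 - 2*x^2/9 + x/3 + C1*exp(-6*x) + C2*exp(-3*x).
Apply the initial conditions: f(0) = 13/162 + C1 + C2 = 1 and f'(0) = 1/3 - 6*C1 - 3*C2 = -5. Solving gives C1 = 139/162, C2 = 5/81.

f = 13/162 - 2*x**2/9 + x/3 + 5*exp(-3*x)/81 + 139*exp(-6*x)/162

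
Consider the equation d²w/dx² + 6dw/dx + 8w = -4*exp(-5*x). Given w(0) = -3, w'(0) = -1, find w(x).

w = -43*exp(-2*x)/6 - 4*exp(-5*x)/3 + 11*exp(-4*x)/2

Characteristic equation r² + 6r + 8 = 0 factors as (r + 2)(r + 4) = 0, so r = -2, -4.
Hence w_h = C1*exp(-2*x) + C2*exp(-4*x).
Try w_p = A*exp(-5*x). Substituting into the equation and dividing by exp(-5*x) gives A = -4/3, so w_p = -4*exp(-5*x)/3.
General solution: w = -4*exp(-5*x)/3 + C1*exp(-2*x) + C2*exp(-4*x).
Apply the initial conditions: w(0) = -4/3 + C1 + C2 = -3 and w'(0) = 20/3 - 4*C2 - 2*C1 = -1. Solving gives C1 = -43/6, C2 = 11/2.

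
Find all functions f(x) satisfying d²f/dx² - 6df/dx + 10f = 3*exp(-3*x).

Characteristic equation r² - 6r + 10 = 0 has discriminant (-6)² - 4·(10) = -4 < 0, so r = 3 ± i.
Hence f_h = C1*cos(x)*exp(3*x) + C2*exp(3*x)*sin(x).
Try f_p = A*exp(-3*x). Substituting into the equation and dividing by exp(-3*x) gives A = 3/37, so f_p = 3*exp(-3*x)/37.

f = 3*exp(-3*x)/37 + C1*cos(x)*exp(3*x) + C2*exp(3*x)*sin(x)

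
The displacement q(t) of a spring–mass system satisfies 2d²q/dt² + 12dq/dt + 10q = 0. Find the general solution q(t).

q = C1*exp(-t) + C2*exp(-5*t)

Divide through by 2: q'' + 6q' + 5q = 0.
Characteristic equation r² + 6r + 5 = 0 factors as (r + 1)(r + 5) = 0, so r = -1, -5.
Hence q_h = C1*exp(-t) + C2*exp(-5*t).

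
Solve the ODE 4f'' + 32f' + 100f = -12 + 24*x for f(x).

f = -123/625 + 6*x/25 + C1*cos(3*x)*exp(-4*x) + C2*exp(-4*x)*sin(3*x)

Divide through by 4: f'' + 8f' + 25f = -3 + 6*x.
Characteristic equation r² + 8r + 25 = 0 has discriminant (8)² - 4·(25) = -36 < 0, so r = -4 ± 3i.
Hence f_h = C1*cos(3*x)*exp(-4*x) + C2*exp(-4*x)*sin(3*x).
For the particular solution try f_p = A0 + A1*x. Substituting and matching coefficients of each power of x gives A0 = -123/625, A1 = 6/25, so f_p = -123/625 + 6*x/25.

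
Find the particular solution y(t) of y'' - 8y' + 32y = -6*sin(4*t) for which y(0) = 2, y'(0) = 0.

y = -3*cos(4*t)/20 - 3*sin(4*t)/40 - 83*exp(4*t)*sin(4*t)/40 + 43*cos(4*t)*exp(4*t)/20

Characteristic equation r² - 8r + 32 = 0 has discriminant (-8)² - 4·(32) = -64 < 0, so r = 4 ± 4i.
Hence y_h = C1*cos(4*t)*exp(4*t) + C2*exp(4*t)*sin(4*t).
Try y_p = A*cos(4*t) + B*sin(4*t). Substituting and equating the coefficients of cos(4t) and sin(4t) gives A = -3/20, B = -3/40, so y_p = -3*cos(4*t)/20 - 3*sin(4*t)/40.
General solution: y = -3*cos(4*t)/20 - 3*sin(4*t)/40 + C1*cos(4*t)*exp(4*t) + C2*exp(4*t)*sin(4*t).
Apply the initial conditions: y(0) = -3/20 + C1 = 2 and y'(0) = -3/10 + 4*C1 + 4*C2 = 0. Solving gives C1 = 43/20, C2 = -83/40.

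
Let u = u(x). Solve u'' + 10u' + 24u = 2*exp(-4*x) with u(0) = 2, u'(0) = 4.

u = -11*exp(-6*x)/2 + 15*exp(-4*x)/2 + x*exp(-4*x)

Characteristic equation r² + 10r + 24 = 0 factors as (r + 4)(r + 6) = 0, so r = -4, -6.
Hence u_h = C1*exp(-4*x) + C2*exp(-6*x).
Since exp(-4*x) solves the homogeneous equation (r = -4 is a root of multiplicity 1), multiply the trial by x. Try u_p = A*x*exp(-4*x). Substituting into the equation and dividing by exp(-4*x) gives A = 1, so u_p = x*exp(-4*x).
General solution: u = C1*exp(-4*x) + C2*exp(-6*x) + x*exp(-4*x).
Apply the initial conditions: u(0) = C1 + C2 = 2 and u'(0) = 1 - 6*C2 - 4*C1 = 4. Solving gives C1 = 15/2, C2 = -11/2.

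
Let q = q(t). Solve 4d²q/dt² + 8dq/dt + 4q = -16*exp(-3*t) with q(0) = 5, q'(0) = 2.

Divide through by 4: q'' + 2q' + q = -4*exp(-3*t).
Characteristic equation r² + 2r + 1 = 0 has discriminant (2)² - 4·(1) = 0, so r = -1 is a repeated root.
Hence q_h = (C1 + C2*t)*exp(-t).
Try q_p = A*exp(-3*t). Substituting into the equation and dividing by exp(-3*t) gives A = -1, so q_p = -exp(-3*t).
General solution: q = -exp(-3*t) + C1*exp(-t) + C2*t*exp(-t).
Apply the initial conditions: q(0) = -1 + C1 = 5 and q'(0) = 3 + C2 - C1 = 2. Solving gives C1 = 6, C2 = 5.

q = -exp(-3*t) + 6*exp(-t) + 5*t*exp(-t)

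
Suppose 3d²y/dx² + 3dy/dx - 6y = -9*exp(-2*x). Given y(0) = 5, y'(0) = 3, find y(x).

Divide through by 3: y'' + y' - 2y = -3*exp(-2*x).
Characteristic equation r² + r - 2 = 0 factors as (r - 1)(r + 2) = 0, so r = 1, -2.
Hence y_h = C1*exp(x) + C2*exp(-2*x).
Since exp(-2*x) solves the homogeneous equation (r = -2 is a root of multiplicity 1), multiply the trial by x. Try y_p = A*x*exp(-2*x). Substituting into the equation and dividing by exp(-2*x) gives A = 1, so y_p = x*exp(-2*x).
General solution: y = C1*exp(x) + C2*exp(-2*x) + x*exp(-2*x).
Apply the initial conditions: y(0) = C1 + C2 = 5 and y'(0) = 1 + C1 - 2*C2 = 3. Solving gives C1 = 4, C2 = 1.

y = 4*exp(x) + x*exp(-2*x) + exp(-2*x)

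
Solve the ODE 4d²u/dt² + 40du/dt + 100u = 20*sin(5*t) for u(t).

u = -cos(5*t)/10 + C1*exp(-5*t) + C2*t*exp(-5*t)

Divide through by 4: u'' + 10u' + 25u = 5*sin(5*t).
Characteristic equation r² + 10r + 25 = 0 has discriminant (10)² - 4·(25) = 0, so r = -5 is a repeated root.
Hence u_h = (C1 + C2*t)*exp(-5*t).
Try u_p = A*cos(5*t) + B*sin(5*t). Substituting and equating the coefficients of cos(5t) and sin(5t) gives A = -1/10, B = 0, so u_p = -cos(5*t)/10.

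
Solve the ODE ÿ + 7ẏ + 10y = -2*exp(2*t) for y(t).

Characteristic equation r² + 7r + 10 = 0 factors as (r + 5)(r + 2) = 0, so r = -5, -2.
Hence y_h = C1*exp(-5*t) + C2*exp(-2*t).
Try y_p = A*exp(2*t). Substituting into the equation and dividing by exp(2*t) gives A = -1/14, so y_p = -exp(2*t)/14.

y = -exp(2*t)/14 + C1*exp(-5*t) + C2*exp(-2*t)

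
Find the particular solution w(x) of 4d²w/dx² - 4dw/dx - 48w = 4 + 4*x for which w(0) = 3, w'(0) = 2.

w = -11/144 - x/12 + 92*exp(-3*x)/63 + 181*exp(4*x)/112

Divide through by 4: w'' - w' - 12w = 1 + x.
Characteristic equation r² - r - 12 = 0 factors as (r + 3)(r - 4) = 0, so r = -3, 4.
Hence w_h = C1*exp(-3*x) + C2*exp(4*x).
For the particular solution try w_p = A0 + A1*x. Substituting and matching coefficients of each power of x gives A0 = -11/144, A1 = -1/12, so w_p = -11/144 - x/12.
General solution: w = -11/144 - x/12 + C1*exp(-3*x) + C2*exp(4*x).
Apply the initial conditions: w(0) = -11/144 + C1 + C2 = 3 and w'(0) = -1/12 - 3*C1 + 4*C2 = 2. Solving gives C1 = 92/63, C2 = 181/112.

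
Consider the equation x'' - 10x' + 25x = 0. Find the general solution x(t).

Characteristic equation r² - 10r + 25 = 0 has discriminant (-10)² - 4·(25) = 0, so r = 5 is a repeated root.
Hence x_h = (C1 + C2*t)*exp(5*t).

x = C1*exp(5*t) + C2*t*exp(5*t)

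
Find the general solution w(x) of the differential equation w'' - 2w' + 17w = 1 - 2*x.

w = 13/289 - 2*x/17 + C1*cos(4*x)*exp(x) + C2*exp(x)*sin(4*x)

Characteristic equation r² - 2r + 17 = 0 has discriminant (-2)² - 4·(17) = -64 < 0, so r = 1 ± 4i.
Hence w_h = C1*cos(4*x)*exp(x) + C2*exp(x)*sin(4*x).
For the particular solution try w_p = A0 + A1*x. Substituting and matching coefficients of each power of x gives A0 = 13/289, A1 = -2/17, so w_p = 13/289 - 2*x/17.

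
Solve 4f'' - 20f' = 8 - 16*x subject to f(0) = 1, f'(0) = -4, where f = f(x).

Divide through by 4: f'' - 5f' = 2 - 4*x.
Characteristic equation r² - 5r = 0 factors as (r - 5)r = 0, so r = 5, 0.
Hence f_h = C1*exp(5*x) + C2.
Since 0 is a characteristic root (multiplicity 1), multiply the polynomial trial by x: try f_p = x*(A0 + A1*x). Substituting and matching coefficients of each power of x gives A0 = -6/25, A1 = 2/5, so f_p = -6*x/25 + 2*x^2/5.
General solution: f = C2 - 6*x/25 + 2*x^2/5 + C1*exp(5*x).
Apply the initial conditions: f(0) = C1 + C2 = 1 and f'(0) = -6/25 + 5*C1 = -4. Solving gives C1 = -94/125, C2 = 219/125.

f = 219/125 - 94*exp(5*x)/125 - 6*x/25 + 2*x**2/5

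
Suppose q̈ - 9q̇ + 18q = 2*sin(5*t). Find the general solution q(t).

q = -7*sin(5*t)/1037 + 45*cos(5*t)/1037 + C1*exp(6*t) + C2*exp(3*t)

Characteristic equation r² - 9r + 18 = 0 factors as (r - 6)(r - 3) = 0, so r = 6, 3.
Hence q_h = C1*exp(6*t) + C2*exp(3*t).
Try q_p = A*cos(5*t) + B*sin(5*t). Substituting and equating the coefficients of cos(5t) and sin(5t) gives A = 45/1037, B = -7/1037, so q_p = -7*sin(5*t)/1037 + 45*cos(5*t)/1037.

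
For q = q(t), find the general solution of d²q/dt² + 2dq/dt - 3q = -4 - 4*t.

q = 20/9 + 4*t/3 + C1*exp(-3*t) + C2*exp(t)

Characteristic equation r² + 2r - 3 = 0 factors as (r + 3)(r - 1) = 0, so r = -3, 1.
Hence q_h = C1*exp(-3*t) + C2*exp(t).
For the particular solution try q_p = A0 + A1*t. Substituting and matching coefficients of each power of t gives A0 = 20/9, A1 = 4/3, so q_p = 20/9 + 4*t/3.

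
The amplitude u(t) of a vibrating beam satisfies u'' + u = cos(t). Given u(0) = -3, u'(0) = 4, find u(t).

u = -3*cos(t) + 4*sin(t) + t*sin(t)/2

Characteristic equation r² + 1 = 0 has discriminant (0)² - 4·(1) = -4 < 0, so r = ± i.
Hence u_h = C1*cos(t) + C2*sin(t).
Since ±1i are characteristic roots, multiply the trial by t. Try u_p = t*(A*cos(t) + B*sin(t)). Substituting and equating the coefficients of cos(t) and sin(t) gives A = 0, B = 1/2, so u_p = t*sin(t)/2.
General solution: u = C1*cos(t) + C2*sin(t) + t*sin(t)/2.
Apply the initial conditions: u(0) = C1 = -3 and u'(0) = C2 = 4. Solving gives C1 = -3, C2 = 4.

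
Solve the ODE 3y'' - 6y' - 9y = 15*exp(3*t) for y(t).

y = C1*exp(3*t) + C2*exp(-t) + 5*t*exp(3*t)/4

Divide through by 3: y'' - 2y' - 3y = 5*exp(3*t).
Characteristic equation r² - 2r - 3 = 0 factors as (r - 3)(r + 1) = 0, so r = 3, -1.
Hence y_h = C1*exp(3*t) + C2*exp(-t).
Since exp(3*t) solves the homogeneous equation (r = 3 is a root of multiplicity 1), multiply the trial by t. Try y_p = A*t*exp(3*t). Substituting into the equation and dividing by exp(3*t) gives A = 5/4, so y_p = 5*t*exp(3*t)/4.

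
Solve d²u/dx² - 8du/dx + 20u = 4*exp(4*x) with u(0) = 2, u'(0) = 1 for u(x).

u = cos(2*x)*exp(4*x) - 7*exp(4*x)*sin(2*x)/2 + exp(4*x)

Characteristic equation r² - 8r + 20 = 0 has discriminant (-8)² - 4·(20) = -16 < 0, so r = 4 ± 2i.
Hence u_h = C1*cos(2*x)*exp(4*x) + C2*exp(4*x)*sin(2*x).
Try u_p = A*exp(4*x). Substituting into the equation and dividing by exp(4*x) gives A = 1, so u_p = exp(4*x).
General solution: u = C1*cos(2*x)*exp(4*x) + C2*exp(4*x)*sin(2*x) + exp(4*x).
Apply the initial conditions: u(0) = 1 + C1 = 2 and u'(0) = 4 + 2*C2 + 4*C1 = 1. Solving gives C1 = 1, C2 = -7/2.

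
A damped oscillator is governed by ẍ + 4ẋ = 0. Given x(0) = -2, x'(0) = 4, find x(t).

x = -1 - exp(-4*t)

Characteristic equation r² + 4r = 0 factors as (r + 4)r = 0, so r = -4, 0.
Hence x_h = C1*exp(-4*t) + C2.
Apply the initial conditions: x(0) = C1 + C2 = -2 and x'(0) = -4*C1 = 4. Solving gives C1 = -1, C2 = -1.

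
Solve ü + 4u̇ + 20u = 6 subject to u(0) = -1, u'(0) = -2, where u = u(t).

u = 3/10 - 23*exp(-2*t)*sin(4*t)/20 - 13*cos(4*t)*exp(-2*t)/10

Characteristic equation r² + 4r + 20 = 0 has discriminant (4)² - 4·(20) = -64 < 0, so r = -2 ± 4i.
Hence u_h = C1*cos(4*t)*exp(-2*t) + C2*exp(-2*t)*sin(4*t).
For the particular solution try u_p = A0. Substituting and matching coefficients of each power of t gives A0 = 3/10, so u_p = 3/10.
General solution: u = 3/10 + C1*cos(4*t)*exp(-2*t) + C2*exp(-2*t)*sin(4*t).
Apply the initial conditions: u(0) = 3/10 + C1 = -1 and u'(0) = -2*C1 + 4*C2 = -2. Solving gives C1 = -13/10, C2 = -23/20.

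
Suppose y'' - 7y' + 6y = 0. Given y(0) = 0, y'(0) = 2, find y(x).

y = -2*exp(x)/5 + 2*exp(6*x)/5

Characteristic equation r² - 7r + 6 = 0 factors as (r - 6)(r - 1) = 0, so r = 6, 1.
Hence y_h = C1*exp(6*x) + C2*exp(x).
Apply the initial conditions: y(0) = C1 + C2 = 0 and y'(0) = C2 + 6*C1 = 2. Solving gives C1 = 2/5, C2 = -2/5.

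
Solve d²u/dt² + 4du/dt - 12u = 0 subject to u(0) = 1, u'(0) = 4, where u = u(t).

Characteristic equation r² + 4r - 12 = 0 factors as (r + 6)(r - 2) = 0, so r = -6, 2.
Hence u_h = C1*exp(-6*t) + C2*exp(2*t).
Apply the initial conditions: u(0) = C1 + C2 = 1 and u'(0) = -6*C1 + 2*C2 = 4. Solving gives C1 = -1/4, C2 = 5/4.

u = -exp(-6*t)/4 + 5*exp(2*t)/4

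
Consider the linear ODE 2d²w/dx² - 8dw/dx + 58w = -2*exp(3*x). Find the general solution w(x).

w = -exp(3*x)/26 + C1*cos(5*x)*exp(2*x) + C2*exp(2*x)*sin(5*x)

Divide through by 2: w'' - 4w' + 29w = -exp(3*x).
Characteristic equation r² - 4r + 29 = 0 has discriminant (-4)² - 4·(29) = -100 < 0, so r = 2 ± 5i.
Hence w_h = C1*cos(5*x)*exp(2*x) + C2*exp(2*x)*sin(5*x).
Try w_p = A*exp(3*x). Substituting into the equation and dividing by exp(3*x) gives A = -1/26, so w_p = -exp(3*x)/26.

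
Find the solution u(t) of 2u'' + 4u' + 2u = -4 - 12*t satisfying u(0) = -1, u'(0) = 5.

Divide through by 2: u'' + 2u' + u = -2 - 6*t.
Characteristic equation r² + 2r + 1 = 0 has discriminant (2)² - 4·(1) = 0, so r = -1 is a repeated root.
Hence u_h = (C1 + C2*t)*exp(-t).
For the particular solution try u_p = A0 + A1*t. Substituting and matching coefficients of each power of t gives A0 = 10, A1 = -6, so u_p = 10 - 6*t.
General solution: u = 10 - 6*t + C1*exp(-t) + C2*t*exp(-t).
Apply the initial conditions: u(0) = 10 + C1 = -1 and u'(0) = -6 + C2 - C1 = 5. Solving gives C1 = -11, C2 = 0.

u = 10 - 11*exp(-t) - 6*t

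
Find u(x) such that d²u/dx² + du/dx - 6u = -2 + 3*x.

Characteristic equation r² + r - 6 = 0 factors as (r + 3)(r - 2) = 0, so r = -3, 2.
Hence u_h = C1*exp(-3*x) + C2*exp(2*x).
For the particular solution try u_p = A0 + A1*x. Substituting and matching coefficients of each power of x gives A0 = 1/4, A1 = -1/2, so u_p = 1/4 - x/2.

u = 1/4 - x/2 + C1*exp(-3*x) + C2*exp(2*x)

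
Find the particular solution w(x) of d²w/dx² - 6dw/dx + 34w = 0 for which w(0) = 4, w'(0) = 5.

w = 4*cos(5*x)*exp(3*x) - 7*exp(3*x)*sin(5*x)/5

Characteristic equation r² - 6r + 34 = 0 has discriminant (-6)² - 4·(34) = -100 < 0, so r = 3 ± 5i.
Hence w_h = C1*cos(5*x)*exp(3*x) + C2*exp(3*x)*sin(5*x).
Apply the initial conditions: w(0) = C1 = 4 and w'(0) = 3*C1 + 5*C2 = 5. Solving gives C1 = 4, C2 = -7/5.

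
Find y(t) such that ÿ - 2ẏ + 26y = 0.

y = C1*cos(5*t)*exp(t) + C2*exp(t)*sin(5*t)

Characteristic equation r² - 2r + 26 = 0 has discriminant (-2)² - 4·(26) = -100 < 0, so r = 1 ± 5i.
Hence y_h = C1*cos(5*t)*exp(t) + C2*exp(t)*sin(5*t).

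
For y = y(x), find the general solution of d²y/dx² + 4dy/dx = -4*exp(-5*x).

Characteristic equation r² + 4r = 0 factors as (r + 4)r = 0, so r = -4, 0.
Hence y_h = C1*exp(-4*x) + C2.
Try y_p = A*exp(-5*x). Substituting into the equation and dividing by exp(-5*x) gives A = -4/5, so y_p = -4*exp(-5*x)/5.

y = C2 - 4*exp(-5*x)/5 + C1*exp(-4*x)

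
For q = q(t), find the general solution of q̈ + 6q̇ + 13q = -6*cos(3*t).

q = -27*sin(3*t)/85 - 6*cos(3*t)/85 + C1*cos(2*t)*exp(-3*t) + C2*exp(-3*t)*sin(2*t)

Characteristic equation r² + 6r + 13 = 0 has discriminant (6)² - 4·(13) = -16 < 0, so r = -3 ± 2i.
Hence q_h = C1*cos(2*t)*exp(-3*t) + C2*exp(-3*t)*sin(2*t).
Try q_p = A*cos(3*t) + B*sin(3*t). Substituting and equating the coefficients of cos(3t) and sin(3t) gives A = -6/85, B = -27/85, so q_p = -27*sin(3*t)/85 - 6*cos(3*t)/85.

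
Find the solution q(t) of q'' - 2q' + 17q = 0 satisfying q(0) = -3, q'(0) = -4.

q = -3*cos(4*t)*exp(t) - exp(t)*sin(4*t)/4

Characteristic equation r² - 2r + 17 = 0 has discriminant (-2)² - 4·(17) = -64 < 0, so r = 1 ± 4i.
Hence q_h = C1*cos(4*t)*exp(t) + C2*exp(t)*sin(4*t).
Apply the initial conditions: q(0) = C1 = -3 and q'(0) = C1 + 4*C2 = -4. Solving gives C1 = -3, C2 = -1/4.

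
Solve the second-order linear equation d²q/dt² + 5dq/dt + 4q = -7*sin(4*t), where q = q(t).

q = 21*sin(4*t)/136 + 35*cos(4*t)/136 + C1*exp(-t) + C2*exp(-4*t)

Characteristic equation r² + 5r + 4 = 0 factors as (r + 1)(r + 4) = 0, so r = -1, -4.
Hence q_h = C1*exp(-t) + C2*exp(-4*t).
Try q_p = A*cos(4*t) + B*sin(4*t). Substituting and equating the coefficients of cos(4t) and sin(4t) gives A = 35/136, B = 21/136, so q_p = 21*sin(4*t)/136 + 35*cos(4*t)/136.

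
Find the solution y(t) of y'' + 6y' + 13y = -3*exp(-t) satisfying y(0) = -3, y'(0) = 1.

Characteristic equation r² + 6r + 13 = 0 has discriminant (6)² - 4·(13) = -16 < 0, so r = -3 ± 2i.
Hence y_h = C1*cos(2*t)*exp(-3*t) + C2*exp(-3*t)*sin(2*t).
Try y_p = A*exp(-t). Substituting into the equation and dividing by exp(-t) gives A = -3/8, so y_p = -3*exp(-t)/8.
General solution: y = -3*exp(-t)/8 + C1*cos(2*t)*exp(-3*t) + C2*exp(-3*t)*sin(2*t).
Apply the initial conditions: y(0) = -3/8 + C1 = -3 and y'(0) = 3/8 - 3*C1 + 2*C2 = 1. Solving gives C1 = -21/8, C2 = -29/8.

y = -3*exp(-t)/8 - 29*exp(-3*t)*sin(2*t)/8 - 21*cos(2*t)*exp(-3*t)/8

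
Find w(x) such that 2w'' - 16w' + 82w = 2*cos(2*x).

Divide through by 2: w'' - 8w' + 41w = cos(2*x).
Characteristic equation r² - 8r + 41 = 0 has discriminant (-8)² - 4·(41) = -100 < 0, so r = 4 ± 5i.
Hence w_h = C1*cos(5*x)*exp(4*x) + C2*exp(4*x)*sin(5*x).
Try w_p = A*cos(2*x) + B*sin(2*x). Substituting and equating the coefficients of cos(2x) and sin(2x) gives A = 37/1625, B = -16/1625, so w_p = -16*sin(2*x)/1625 + 37*cos(2*x)/1625.

w = -16*sin(2*x)/1625 + 37*cos(2*x)/1625 + C1*cos(5*x)*exp(4*x) + C2*exp(4*x)*sin(5*x)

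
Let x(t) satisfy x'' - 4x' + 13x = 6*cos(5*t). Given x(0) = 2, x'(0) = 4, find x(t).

x = -15*sin(5*t)/68 - 9*cos(5*t)/68 + 19*exp(2*t)*sin(3*t)/68 + 145*cos(3*t)*exp(2*t)/68

Characteristic equation r² - 4r + 13 = 0 has discriminant (-4)² - 4·(13) = -36 < 0, so r = 2 ± 3i.
Hence x_h = C1*cos(3*t)*exp(2*t) + C2*exp(2*t)*sin(3*t).
Try x_p = A*cos(5*t) + B*sin(5*t). Substituting and equating the coefficients of cos(5t) and sin(5t) gives A = -9/68, B = -15/68, so x_p = -15*sin(5*t)/68 - 9*cos(5*t)/68.
General solution: x = -15*sin(5*t)/68 - 9*cos(5*t)/68 + C1*cos(3*t)*exp(2*t) + C2*exp(2*t)*sin(3*t).
Apply the initial conditions: x(0) = -9/68 + C1 = 2 and x'(0) = -75/68 + 2*C1 + 3*C2 = 4. Solving gives C1 = 145/68, C2 = 19/68.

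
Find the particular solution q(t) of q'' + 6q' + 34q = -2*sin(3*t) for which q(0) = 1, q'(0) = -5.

Characteristic equation r² + 6r + 34 = 0 has discriminant (6)² - 4·(34) = -100 < 0, so r = -3 ± 5i.
Hence q_h = C1*cos(5*t)*exp(-3*t) + C2*exp(-3*t)*sin(5*t).
Try q_p = A*cos(3*t) + B*sin(3*t). Substituting and equating the coefficients of cos(3t) and sin(3t) gives A = 36/949, B = -50/949, so q_p = -50*sin(3*t)/949 + 36*cos(3*t)/949.
General solution: q = -50*sin(3*t)/949 + 36*cos(3*t)/949 + C1*cos(5*t)*exp(-3*t) + C2*exp(-3*t)*sin(5*t).
Apply the initial conditions: q(0) = 36/949 + C1 = 1 and q'(0) = -150/949 - 3*C1 + 5*C2 = -5. Solving gives C1 = 913/949, C2 = -1856/4745.

q = -50*sin(3*t)/949 + 36*cos(3*t)/949 - 1856*exp(-3*t)*sin(5*t)/4745 + 913*cos(5*t)*exp(-3*t)/949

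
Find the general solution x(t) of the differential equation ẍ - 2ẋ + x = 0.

x = C1*exp(t) + C2*t*exp(t)

Characteristic equation r² - 2r + 1 = 0 has discriminant (-2)² - 4·(1) = 0, so r = 1 is a repeated root.
Hence x_h = (C1 + C2*t)*exp(t).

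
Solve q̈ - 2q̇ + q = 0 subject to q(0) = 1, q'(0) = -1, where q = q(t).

q = -2*t*exp(t) + exp(t)

Characteristic equation r² - 2r + 1 = 0 has discriminant (-2)² - 4·(1) = 0, so r = 1 is a repeated root.
Hence q_h = (C1 + C2*t)*exp(t).
Apply the initial conditions: q(0) = C1 = 1 and q'(0) = C1 + C2 = -1. Solving gives C1 = 1, C2 = -2.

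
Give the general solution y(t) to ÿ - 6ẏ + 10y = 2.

y = 1/5 + C1*cos(t)*exp(3*t) + C2*exp(3*t)*sin(t)

Characteristic equation r² - 6r + 10 = 0 has discriminant (-6)² - 4·(10) = -4 < 0, so r = 3 ± i.
Hence y_h = C1*cos(t)*exp(3*t) + C2*exp(3*t)*sin(t).
For the particular solution try y_p = A0. Substituting and matching coefficients of each power of t gives A0 = 1/5, so y_p = 1/5.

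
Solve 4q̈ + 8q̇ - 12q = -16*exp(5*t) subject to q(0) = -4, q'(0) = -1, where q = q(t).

Divide through by 4: q'' + 2q' - 3q = -4*exp(5*t).
Characteristic equation r² + 2r - 3 = 0 factors as (r - 1)(r + 3) = 0, so r = 1, -3.
Hence q_h = C1*exp(t) + C2*exp(-3*t).
Try q_p = A*exp(5*t). Substituting into the equation and dividing by exp(5*t) gives A = -1/8, so q_p = -exp(5*t)/8.
General solution: q = -exp(5*t)/8 + C1*exp(t) + C2*exp(-3*t).
Apply the initial conditions: q(0) = -1/8 + C1 + C2 = -4 and q'(0) = -5/8 + C1 - 3*C2 = -1. Solving gives C1 = -3, C2 = -7/8.

q = -3*exp(t) - 7*exp(-3*t)/8 - exp(5*t)/8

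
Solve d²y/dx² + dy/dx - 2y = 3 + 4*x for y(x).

Characteristic equation r² + r - 2 = 0 factors as (r - 1)(r + 2) = 0, so r = 1, -2.
Hence y_h = C1*exp(x) + C2*exp(-2*x).
For the particular solution try y_p = A0 + A1*x. Substituting and matching coefficients of each power of x gives A0 = -5/2, A1 = -2, so y_p = -5/2 - 2*x.

y = -5/2 - 2*x + C1*exp(x) + C2*exp(-2*x)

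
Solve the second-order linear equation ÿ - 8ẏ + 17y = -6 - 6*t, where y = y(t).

Characteristic equation r² - 8r + 17 = 0 has discriminant (-8)² - 4·(17) = -4 < 0, so r = 4 ± i.
Hence y_h = C1*cos(t)*exp(4*t) + C2*exp(4*t)*sin(t).
For the particular solution try y_p = A0 + A1*t. Substituting and matching coefficients of each power of t gives A0 = -150/289, A1 = -6/17, so y_p = -150/289 - 6*t/17.

y = -150/289 - 6*t/17 + C1*cos(t)*exp(4*t) + C2*exp(4*t)*sin(t)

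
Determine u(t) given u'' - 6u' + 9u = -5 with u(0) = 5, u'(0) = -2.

Characteristic equation r² - 6r + 9 = 0 has discriminant (-6)² - 4·(9) = 0, so r = 3 is a repeated root.
Hence u_h = (C1 + C2*t)*exp(3*t).
For the particular solution try u_p = A0. Substituting and matching coefficients of each power of t gives A0 = -5/9, so u_p = -5/9.
General solution: u = -5/9 + C1*exp(3*t) + C2*t*exp(3*t).
Apply the initial conditions: u(0) = -5/9 + C1 = 5 and u'(0) = C2 + 3*C1 = -2. Solving gives C1 = 50/9, C2 = -56/3.

u = -5/9 + 50*exp(3*t)/9 - 56*t*exp(3*t)/3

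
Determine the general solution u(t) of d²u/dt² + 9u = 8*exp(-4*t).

Characteristic equation r² + 9 = 0 has discriminant (0)² - 4·(9) = -36 < 0, so r = ± 3i.
Hence u_h = C1*cos(3*t) + C2*sin(3*t).
Try u_p = A*exp(-4*t). Substituting into the equation and dividing by exp(-4*t) gives A = 8/25, so u_p = 8*exp(-4*t)/25.

u = 8*exp(-4*t)/25 + C1*cos(3*t) + C2*sin(3*t)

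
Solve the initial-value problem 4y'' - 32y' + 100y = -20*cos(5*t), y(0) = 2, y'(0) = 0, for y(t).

Divide through by 4: y'' - 8y' + 25y = -5*cos(5*t).
Characteristic equation r² - 8r + 25 = 0 has discriminant (-8)² - 4·(25) = -36 < 0, so r = 4 ± 3i.
Hence y_h = C1*cos(3*t)*exp(4*t) + C2*exp(4*t)*sin(3*t).
Try y_p = A*cos(5*t) + B*sin(5*t). Substituting and equating the coefficients of cos(5t) and sin(5t) gives A = 0, B = 1/8, so y_p = sin(5*t)/8.
General solution: y = sin(5*t)/8 + C1*cos(3*t)*exp(4*t) + C2*exp(4*t)*sin(3*t).
Apply the initial conditions: y(0) = C1 = 2 and y'(0) = 5/8 + 3*C2 + 4*C1 = 0. Solving gives C1 = 2, C2 = -23/8.

y = sin(5*t)/8 + 2*cos(3*t)*exp(4*t) - 23*exp(4*t)*sin(3*t)/8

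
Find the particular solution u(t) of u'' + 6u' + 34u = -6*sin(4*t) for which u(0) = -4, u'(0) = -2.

Characteristic equation r² + 6r + 34 = 0 has discriminant (6)² - 4·(34) = -100 < 0, so r = -3 ± 5i.
Hence u_h = C1*cos(5*t)*exp(-3*t) + C2*exp(-3*t)*sin(5*t).
Try u_p = A*cos(4*t) + B*sin(4*t). Substituting and equating the coefficients of cos(4t) and sin(4t) gives A = 4/25, B = -3/25, so u_p = -3*sin(4*t)/25 + 4*cos(4*t)/25.
General solution: u = -3*sin(4*t)/25 + 4*cos(4*t)/25 + C1*cos(5*t)*exp(-3*t) + C2*exp(-3*t)*sin(5*t).
Apply the initial conditions: u(0) = 4/25 + C1 = -4 and u'(0) = -12/25 - 3*C1 + 5*C2 = -2. Solving gives C1 = -104/25, C2 = -14/5.

u = -3*sin(4*t)/25 + 4*cos(4*t)/25 - 104*cos(5*t)*exp(-3*t)/25 - 14*exp(-3*t)*sin(5*t)/5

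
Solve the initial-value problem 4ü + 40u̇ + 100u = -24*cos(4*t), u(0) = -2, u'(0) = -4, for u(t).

Divide through by 4: u'' + 10u' + 25u = -6*cos(4*t).
Characteristic equation r² + 10r + 25 = 0 has discriminant (10)² - 4·(25) = 0, so r = -5 is a repeated root.
Hence u_h = (C1 + C2*t)*exp(-5*t).
Try u_p = A*cos(4*t) + B*sin(4*t). Substituting and equating the coefficients of cos(4t) and sin(4t) gives A = -54/1681, B = -240/1681, so u_p = -240*sin(4*t)/1681 - 54*cos(4*t)/1681.
General solution: u = -240*sin(4*t)/1681 - 54*cos(4*t)/1681 + C1*exp(-5*t) + C2*t*exp(-5*t).
Apply the initial conditions: u(0) = -54/1681 + C1 = -2 and u'(0) = -960/1681 + C2 - 5*C1 = -4. Solving gives C1 = -3308/1681, C2 = -544/41.

u = -3308*exp(-5*t)/1681 - 240*sin(4*t)/1681 - 54*cos(4*t)/1681 - 544*t*exp(-5*t)/41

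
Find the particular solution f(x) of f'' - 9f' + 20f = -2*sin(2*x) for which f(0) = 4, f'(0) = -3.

Characteristic equation r² - 9r + 20 = 0 factors as (r - 4)(r - 5) = 0, so r = 4, 5.
Hence f_h = C1*exp(4*x) + C2*exp(5*x).
Try f_p = A*cos(2*x) + B*sin(2*x). Substituting and equating the coefficients of cos(2x) and sin(2x) gives A = -9/145, B = -8/145, so f_p = -9*cos(2*x)/145 - 8*sin(2*x)/145.
General solution: f = -9*cos(2*x)/145 - 8*sin(2*x)/145 + C1*exp(4*x) + C2*exp(5*x).
Apply the initial conditions: f(0) = -9/145 + C1 + C2 = 4 and f'(0) = -16/145 + 4*C1 + 5*C2 = -3. Solving gives C1 = 116/5, C2 = -555/29.

f = -555*exp(5*x)/29 - 9*cos(2*x)/145 - 8*sin(2*x)/145 + 116*exp(4*x)/5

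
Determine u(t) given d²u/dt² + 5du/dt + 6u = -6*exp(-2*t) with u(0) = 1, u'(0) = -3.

Characteristic equation r² + 5r + 6 = 0 factors as (r + 3)(r + 2) = 0, so r = -3, -2.
Hence u_h = C1*exp(-3*t) + C2*exp(-2*t).
Since exp(-2*t) solves the homogeneous equation (r = -2 is a root of multiplicity 1), multiply the trial by t. Try u_p = A*t*exp(-2*t). Substituting into the equation and dividing by exp(-2*t) gives A = -6, so u_p = -6*t*exp(-2*t).
General solution: u = C1*exp(-3*t) + C2*exp(-2*t) - 6*t*exp(-2*t).
Apply the initial conditions: u(0) = C1 + C2 = 1 and u'(0) = -6 - 3*C1 - 2*C2 = -3. Solving gives C1 = -5, C2 = 6.

u = -5*exp(-3*t) + 6*exp(-2*t) - 6*t*exp(-2*t)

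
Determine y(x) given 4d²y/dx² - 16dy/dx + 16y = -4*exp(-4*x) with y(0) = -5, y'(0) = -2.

Divide through by 4: y'' - 4y' + 4y = -exp(-4*x).
Characteristic equation r² - 4r + 4 = 0 has discriminant (-4)² - 4·(4) = 0, so r = 2 is a repeated root.
Hence y_h = (C1 + C2*x)*exp(2*x).
Try y_p = A*exp(-4*x). Substituting into the equation and dividing by exp(-4*x) gives A = -1/36, so y_p = -exp(-4*x)/36.
General solution: y = -exp(-4*x)/36 + C1*exp(2*x) + C2*x*exp(2*x).
Apply the initial conditions: y(0) = -1/36 + C1 = -5 and y'(0) = 1/9 + C2 + 2*C1 = -2. Solving gives C1 = -179/36, C2 = 47/6.

y = -179*exp(2*x)/36 - exp(-4*x)/36 + 47*x*exp(2*x)/6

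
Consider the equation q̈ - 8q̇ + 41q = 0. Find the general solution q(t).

q = C1*cos(5*t)*exp(4*t) + C2*exp(4*t)*sin(5*t)

Characteristic equation r² - 8r + 41 = 0 has discriminant (-8)² - 4·(41) = -100 < 0, so r = 4 ± 5i.
Hence q_h = C1*cos(5*t)*exp(4*t) + C2*exp(4*t)*sin(5*t).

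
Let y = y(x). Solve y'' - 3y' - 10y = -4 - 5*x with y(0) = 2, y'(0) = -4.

y = 1/4 + x/2 - exp(5*x)/7 + 53*exp(-2*x)/28

Characteristic equation r² - 3r - 10 = 0 factors as (r + 2)(r - 5) = 0, so r = -2, 5.
Hence y_h = C1*exp(-2*x) + C2*exp(5*x).
For the particular solution try y_p = A0 + A1*x. Substituting and matching coefficients of each power of x gives A0 = 1/4, A1 = 1/2, so y_p = 1/4 + x/2.
General solution: y = 1/4 + x/2 + C1*exp(-2*x) + C2*exp(5*x).
Apply the initial conditions: y(0) = 1/4 + C1 + C2 = 2 and y'(0) = 1/2 - 2*C1 + 5*C2 = -4. Solving gives C1 = 53/28, C2 = -1/7.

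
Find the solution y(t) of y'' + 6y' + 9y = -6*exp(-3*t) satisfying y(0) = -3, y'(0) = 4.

Characteristic equation r² + 6r + 9 = 0 has discriminant (6)² - 4·(9) = 0, so r = -3 is a repeated root.
Hence y_h = (C1 + C2*t)*exp(-3*t).
Since exp(-3*t) solves the homogeneous equation (r = -3 is a root of multiplicity 2), multiply the trial by t^2. Try y_p = A*t^2*exp(-3*t). Substituting into the equation and dividing by exp(-3*t) gives A = -3, so y_p = -3*t^2*exp(-3*t).
General solution: y = C1*exp(-3*t) - 3*t^2*exp(-3*t) + C2*t*exp(-3*t).
Apply the initial conditions: y(0) = C1 = -3 and y'(0) = C2 - 3*C1 = 4. Solving gives C1 = -3, C2 = -5.

y = -3*exp(-3*t) - 5*t*exp(-3*t) - 3*t**2*exp(-3*t)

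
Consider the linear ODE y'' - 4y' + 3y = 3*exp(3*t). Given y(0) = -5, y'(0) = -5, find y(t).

y = -17*exp(t)/4 - 3*exp(3*t)/4 + 3*t*exp(3*t)/2

Characteristic equation r² - 4r + 3 = 0 factors as (r - 1)(r - 3) = 0, so r = 1, 3.
Hence y_h = C1*exp(t) + C2*exp(3*t).
Since exp(3*t) solves the homogeneous equation (r = 3 is a root of multiplicity 1), multiply the trial by t. Try y_p = A*t*exp(3*t). Substituting into the equation and dividing by exp(3*t) gives A = 3/2, so y_p = 3*t*exp(3*t)/2.
General solution: y = C1*exp(t) + C2*exp(3*t) + 3*t*exp(3*t)/2.
Apply the initial conditions: y(0) = C1 + C2 = -5 and y'(0) = 3/2 + C1 + 3*C2 = -5. Solving gives C1 = -17/4, C2 = -3/4.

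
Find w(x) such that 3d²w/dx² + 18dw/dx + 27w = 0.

Divide through by 3: w'' + 6w' + 9w = 0.
Characteristic equation r² + 6r + 9 = 0 has discriminant (6)² - 4·(9) = 0, so r = -3 is a repeated root.
Hence w_h = (C1 + C2*x)*exp(-3*x).

w = C1*exp(-3*x) + C2*x*exp(-3*x)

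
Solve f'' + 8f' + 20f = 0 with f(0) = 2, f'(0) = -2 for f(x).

Characteristic equation r² + 8r + 20 = 0 has discriminant (8)² - 4·(20) = -16 < 0, so r = -4 ± 2i.
Hence f_h = C1*cos(2*x)*exp(-4*x) + C2*exp(-4*x)*sin(2*x).
Apply the initial conditions: f(0) = C1 = 2 and f'(0) = -4*C1 + 2*C2 = -2. Solving gives C1 = 2, C2 = 3.

f = 2*cos(2*x)*exp(-4*x) + 3*exp(-4*x)*sin(2*x)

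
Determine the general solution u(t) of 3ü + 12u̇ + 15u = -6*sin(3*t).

Divide through by 3: u'' + 4u' + 5u = -2*sin(3*t).
Characteristic equation r² + 4r + 5 = 0 has discriminant (4)² - 4·(5) = -4 < 0, so r = -2 ± i.
Hence u_h = C1*cos(t)*exp(-2*t) + C2*exp(-2*t)*sin(t).
Try u_p = A*cos(3*t) + B*sin(3*t). Substituting and equating the coefficients of cos(3t) and sin(3t) gives A = 3/20, B = 1/20, so u_p = sin(3*t)/20 + 3*cos(3*t)/20.

u = sin(3*t)/20 + 3*cos(3*t)/20 + C1*cos(t)*exp(-2*t) + C2*exp(-2*t)*sin(t)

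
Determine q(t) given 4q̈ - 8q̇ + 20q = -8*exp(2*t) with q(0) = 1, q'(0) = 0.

Divide through by 4: q'' - 2q' + 5q = -2*exp(2*t).
Characteristic equation r² - 2r + 5 = 0 has discriminant (-2)² - 4·(5) = -16 < 0, so r = 1 ± 2i.
Hence q_h = C1*cos(2*t)*exp(t) + C2*exp(t)*sin(2*t).
Try q_p = A*exp(2*t). Substituting into the equation and dividing by exp(2*t) gives A = -2/5, so q_p = -2*exp(2*t)/5.
General solution: q = -2*exp(2*t)/5 + C1*cos(2*t)*exp(t) + C2*exp(t)*sin(2*t).
Apply the initial conditions: q(0) = -2/5 + C1 = 1 and q'(0) = -4/5 + C1 + 2*C2 = 0. Solving gives C1 = 7/5, C2 = -3/10.

q = -2*exp(2*t)/5 - 3*exp(t)*sin(2*t)/10 + 7*cos(2*t)*exp(t)/5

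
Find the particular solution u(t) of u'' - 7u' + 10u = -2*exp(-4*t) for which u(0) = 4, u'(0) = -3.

Characteristic equation r² - 7r + 10 = 0 factors as (r - 2)(r - 5) = 0, so r = 2, 5.
Hence u_h = C1*exp(2*t) + C2*exp(5*t).
Try u_p = A*exp(-4*t). Substituting into the equation and dividing by exp(-4*t) gives A = -1/27, so u_p = -exp(-4*t)/27.
General solution: u = -exp(-4*t)/27 + C1*exp(2*t) + C2*exp(5*t).
Apply the initial conditions: u(0) = -1/27 + C1 + C2 = 4 and u'(0) = 4/27 + 2*C1 + 5*C2 = -3. Solving gives C1 = 70/9, C2 = -101/27.

u = -101*exp(5*t)/27 - exp(-4*t)/27 + 70*exp(2*t)/9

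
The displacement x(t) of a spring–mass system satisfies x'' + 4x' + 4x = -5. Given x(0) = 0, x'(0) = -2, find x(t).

Characteristic equation r² + 4r + 4 = 0 has discriminant (4)² - 4·(4) = 0, so r = -2 is a repeated root.
Hence x_h = (C1 + C2*t)*exp(-2*t).
For the particular solution try x_p = A0. Substituting and matching coefficients of each power of t gives A0 = -5/4, so x_p = -5/4.
General solution: x = -5/4 + C1*exp(-2*t) + C2*t*exp(-2*t).
Apply the initial conditions: x(0) = -5/4 + C1 = 0 and x'(0) = C2 - 2*C1 = -2. Solving gives C1 = 5/4, C2 = 1/2.

x = -5/4 + 5*exp(-2*t)/4 + t*exp(-2*t)/2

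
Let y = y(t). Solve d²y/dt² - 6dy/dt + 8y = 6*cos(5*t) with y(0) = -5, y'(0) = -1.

y = -563*exp(2*t)/58 - 180*sin(5*t)/1189 - 102*cos(5*t)/1189 + 393*exp(4*t)/82

Characteristic equation r² - 6r + 8 = 0 factors as (r - 2)(r - 4) = 0, so r = 2, 4.
Hence y_h = C1*exp(2*t) + C2*exp(4*t).
Try y_p = A*cos(5*t) + B*sin(5*t). Substituting and equating the coefficients of cos(5t) and sin(5t) gives A = -102/1189, B = -180/1189, so y_p = -180*sin(5*t)/1189 - 102*cos(5*t)/1189.
General solution: y = -180*sin(5*t)/1189 - 102*cos(5*t)/1189 + C1*exp(2*t) + C2*exp(4*t).
Apply the initial conditions: y(0) = -102/1189 + C1 + C2 = -5 and y'(0) = -900/1189 + 2*C1 + 4*C2 = -1. Solving gives C1 = -563/58, C2 = 393/82.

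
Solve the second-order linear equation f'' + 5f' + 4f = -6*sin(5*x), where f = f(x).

Characteristic equation r² + 5r + 4 = 0 factors as (r + 4)(r + 1) = 0, so r = -4, -1.
Hence f_h = C1*exp(-4*x) + C2*exp(-x).
Try f_p = A*cos(5*x) + B*sin(5*x). Substituting and equating the coefficients of cos(5x) and sin(5x) gives A = 75/533, B = 63/533, so f_p = 63*sin(5*x)/533 + 75*cos(5*x)/533.

f = 63*sin(5*x)/533 + 75*cos(5*x)/533 + C1*exp(-4*x) + C2*exp(-x)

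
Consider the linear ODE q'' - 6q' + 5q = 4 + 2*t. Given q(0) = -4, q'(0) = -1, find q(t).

q = 32/25 - 25*exp(t)/4 + 2*t/5 + 97*exp(5*t)/100

Characteristic equation r² - 6r + 5 = 0 factors as (r - 1)(r - 5) = 0, so r = 1, 5.
Hence q_h = C1*exp(t) + C2*exp(5*t).
For the particular solution try q_p = A0 + A1*t. Substituting and matching coefficients of each power of t gives A0 = 32/25, A1 = 2/5, so q_p = 32/25 + 2*t/5.
General solution: q = 32/25 + 2*t/5 + C1*exp(t) + C2*exp(5*t).
Apply the initial conditions: q(0) = 32/25 + C1 + C2 = -4 and q'(0) = 2/5 + C1 + 5*C2 = -1. Solving gives C1 = -25/4, C2 = 97/100.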